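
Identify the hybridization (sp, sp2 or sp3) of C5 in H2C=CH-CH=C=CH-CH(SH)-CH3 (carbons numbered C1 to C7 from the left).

C5 has 3 σ bonds, plus one π bond: steric number 3 → sp2.

sp2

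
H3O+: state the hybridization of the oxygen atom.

Three σ bonds + one lone pair = steric number 4 → sp3.

sp³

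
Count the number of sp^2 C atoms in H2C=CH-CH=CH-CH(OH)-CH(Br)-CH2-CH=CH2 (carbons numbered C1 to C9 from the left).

C1: sp2 ✓
C2: sp2 ✓
C3: sp2 ✓
C4: sp2 ✓
C5: sp3
C6: sp3
C7: sp3
C8: sp2 ✓
C9: sp2 ✓
C1, C2, C3, C4, C8, C9 → 6 sp2 carbons.

6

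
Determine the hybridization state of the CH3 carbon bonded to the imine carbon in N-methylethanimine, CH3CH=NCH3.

The CH3 carbon bonded to the imine carbon: 4 σ bonds — 4 electron domains, sp3.

sp^3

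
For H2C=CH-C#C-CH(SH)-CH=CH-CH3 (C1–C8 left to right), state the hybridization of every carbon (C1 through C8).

C1 sp2, C2 sp2, C3 sp, C4 sp, C5 sp3, C6 sp2, C7 sp2, C8 sp3

C1: 3 σ bonds, plus one π bond; 3 regions of electron density → sp2.
C2 has 3 σ bonds, plus one π bond: steric number 3 → sp2.
C3: 2 σ bonds, plus two π bonds — 2 electron domains, sp.
C4 is sp: 2 σ bonds, plus two π bonds, 2 electron-density regions.
C5: 4 σ bonds — 4 electron domains, sp3.
C6 carries 3 σ bonds, plus one π bond, giving a steric number of 3, so it is sp2.
C7: 3 σ bonds, plus one π bond; 3 regions of electron density → sp2.
C8: 4 σ bonds; 4 regions of electron density → sp3.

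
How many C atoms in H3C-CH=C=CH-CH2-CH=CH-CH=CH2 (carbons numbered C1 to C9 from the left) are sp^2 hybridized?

6

C1: sp3
C2: sp2 ✓
C3: sp
C4: sp2 ✓
C5: sp3
C6: sp2 ✓
C7: sp2 ✓
C8: sp2 ✓
C9: sp2 ✓
C2, C4, C6, C7, C8, C9 → 6 sp2 carbons.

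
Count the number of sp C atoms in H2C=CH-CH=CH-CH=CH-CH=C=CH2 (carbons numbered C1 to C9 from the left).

C1: sp2
C2: sp2
C3: sp2
C4: sp2
C5: sp2
C6: sp2
C7: sp2
C8: sp ✓
C9: sp2
C8 → 1 sp carbon.

1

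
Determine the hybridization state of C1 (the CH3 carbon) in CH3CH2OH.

C1 (the CH3 carbon) — 4 σ bonds. Steric number 4, so sp3.

sp³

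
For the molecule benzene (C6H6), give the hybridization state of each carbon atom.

Every ring carbon has three σ bonds and contributes one p electron to the aromatic π system.

sp²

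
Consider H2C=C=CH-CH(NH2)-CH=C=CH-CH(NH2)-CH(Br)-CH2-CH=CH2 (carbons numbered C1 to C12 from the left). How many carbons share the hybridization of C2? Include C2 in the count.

C2 is sp (two π bonds).
C1: sp2
C2: sp ✓
C3: sp2
C4: sp3
C5: sp2
C6: sp ✓
C7: sp2
C8: sp3
C9: sp3
C10: sp3
C11: sp2
C12: sp2
2 carbons are sp.

2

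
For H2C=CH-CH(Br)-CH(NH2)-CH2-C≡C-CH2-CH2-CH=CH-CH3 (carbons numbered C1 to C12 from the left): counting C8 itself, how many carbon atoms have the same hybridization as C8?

C8 is sp3 (only σ bonds).
C1: sp2
C2: sp2
C3: sp3 ✓
C4: sp3 ✓
C5: sp3 ✓
C6: sp
C7: sp
C8: sp3 ✓
C9: sp3 ✓
C10: sp2
C11: sp2
C12: sp3 ✓
6 carbons are sp3.

6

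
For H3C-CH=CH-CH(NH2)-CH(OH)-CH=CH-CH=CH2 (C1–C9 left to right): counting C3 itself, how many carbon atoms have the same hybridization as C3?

6

C3 is sp2 (one π bond).
C1: sp3
C2: sp2 ✓
C3: sp2 ✓
C4: sp3
C5: sp3
C6: sp2 ✓
C7: sp2 ✓
C8: sp2 ✓
C9: sp2 ✓
6 carbons are sp2.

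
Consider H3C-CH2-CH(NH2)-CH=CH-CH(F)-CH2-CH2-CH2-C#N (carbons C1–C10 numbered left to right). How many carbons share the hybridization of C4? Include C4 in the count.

2

C4 is sp2 (one π bond).
C1: sp3
C2: sp3
C3: sp3
C4: sp2 ✓
C5: sp2 ✓
C6: sp3
C7: sp3
C8: sp3
C9: sp3
C10: sp
2 carbons are sp2.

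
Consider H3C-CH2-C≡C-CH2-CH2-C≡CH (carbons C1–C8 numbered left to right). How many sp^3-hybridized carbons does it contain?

C1: sp3 ✓
C2: sp3 ✓
C3: sp
C4: sp
C5: sp3 ✓
C6: sp3 ✓
C7: sp
C8: sp
C1, C2, C5, C6 → 4 sp3 carbons.

4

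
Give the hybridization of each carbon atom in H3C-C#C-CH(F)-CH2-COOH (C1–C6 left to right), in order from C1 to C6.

C1 has 4 σ bonds: steric number 4 → sp3.
C2 is sp: 2 σ bonds, plus two π bonds, 2 electron-density regions.
C3 — 2 σ bonds, plus two π bonds. Steric number 2, so sp.
C4 is sp3: 4 σ bonds, 4 electron-density regions.
C5 (4 σ bonds) has steric number 4: sp3.
C6: 3 σ bonds, plus one π bond — 3 electron domains, sp2.

C1 sp3, C2 sp, C3 sp, C4 sp3, C5 sp3, C6 sp2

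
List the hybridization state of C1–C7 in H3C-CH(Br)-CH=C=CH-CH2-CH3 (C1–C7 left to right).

C1 is sp3: 4 σ bonds, 4 electron-density regions.
C2 (4 σ bonds) has steric number 4: sp3.
C3: 3 σ bonds, plus one π bond — 3 electron domains, sp2.
C4: 2 σ bonds, plus two π bonds; 2 regions of electron density → sp.
C5 (3 σ bonds, plus one π bond) has steric number 3: sp2.
C6: 4 σ bonds — 4 electron domains, sp3.
C7 — 4 σ bonds. Steric number 4, so sp3.

C1 sp3, C2 sp3, C3 sp2, C4 sp, C5 sp2, C6 sp3, C7 sp3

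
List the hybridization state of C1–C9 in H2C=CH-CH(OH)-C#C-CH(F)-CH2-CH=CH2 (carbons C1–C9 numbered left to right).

C1: 3 σ bonds, plus one π bond — 3 electron domains, sp2.
C2 has 3 σ bonds, plus one π bond: steric number 3 → sp2.
C3 (4 σ bonds) has steric number 4: sp3.
C4 is sp: 2 σ bonds, plus two π bonds, 2 electron-density regions.
C5: 2 σ bonds, plus two π bonds — 2 electron domains, sp.
C6 is sp3: 4 σ bonds, 4 electron-density regions.
C7 carries 4 σ bonds, giving a steric number of 4, so it is sp3.
C8: 3 σ bonds, plus one π bond; 3 regions of electron density → sp2.
C9: 3 σ bonds, plus one π bond; 3 regions of electron density → sp2.

C1 sp2, C2 sp2, C3 sp3, C4 sp, C5 sp, C6 sp3, C7 sp3, C8 sp2, C9 sp2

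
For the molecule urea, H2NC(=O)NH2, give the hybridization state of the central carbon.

sp^2

The central carbon — 3 σ bonds, plus one π bond. Steric number 3, so sp2.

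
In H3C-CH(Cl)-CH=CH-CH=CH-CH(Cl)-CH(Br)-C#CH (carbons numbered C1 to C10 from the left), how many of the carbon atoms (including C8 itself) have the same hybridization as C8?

4

C8 is sp3 (only σ bonds).
C1: sp3 ✓
C2: sp3 ✓
C3: sp2
C4: sp2
C5: sp2
C6: sp2
C7: sp3 ✓
C8: sp3 ✓
C9: sp
C10: sp
4 carbons are sp3.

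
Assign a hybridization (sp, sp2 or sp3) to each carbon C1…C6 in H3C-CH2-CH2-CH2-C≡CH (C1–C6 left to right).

C1: 4 σ bonds — 4 electron domains, sp3.
C2 has 4 σ bonds: steric number 4 → sp3.
C3 carries 4 σ bonds, giving a steric number of 4, so it is sp3.
C4 has 4 σ bonds: steric number 4 → sp3.
C5 — 2 σ bonds, plus two π bonds. Steric number 2, so sp.
C6: 2 σ bonds, plus two π bonds — 2 electron domains, sp.

C1 sp3, C2 sp3, C3 sp3, C4 sp3, C5 sp, C6 sp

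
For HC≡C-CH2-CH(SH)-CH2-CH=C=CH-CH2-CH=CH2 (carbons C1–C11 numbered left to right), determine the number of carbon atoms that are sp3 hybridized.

C1: sp
C2: sp
C3: sp3 ✓
C4: sp3 ✓
C5: sp3 ✓
C6: sp2
C7: sp
C8: sp2
C9: sp3 ✓
C10: sp2
C11: sp2
C3, C4, C5, C9 → 4 sp3 carbons.

4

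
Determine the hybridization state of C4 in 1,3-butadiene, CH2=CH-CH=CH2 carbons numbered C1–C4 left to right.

sp2

C4 — 3 σ bonds, plus one π bond. Steric number 3, so sp2.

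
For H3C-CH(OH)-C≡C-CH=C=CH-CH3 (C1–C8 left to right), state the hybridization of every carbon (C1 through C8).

C1 carries 4 σ bonds, giving a steric number of 4, so it is sp3.
C2: 4 σ bonds; 4 regions of electron density → sp3.
C3: 2 σ bonds, plus two π bonds — 2 electron domains, sp.
C4 (2 σ bonds, plus two π bonds) has steric number 2: sp.
C5 (3 σ bonds, plus one π bond) has steric number 3: sp2.
C6: 2 σ bonds, plus two π bonds; 2 regions of electron density → sp.
C7 is sp2: 3 σ bonds, plus one π bond, 3 electron-density regions.
C8 is sp3: 4 σ bonds, 4 electron-density regions.

C1 sp3, C2 sp3, C3 sp, C4 sp, C5 sp2, C6 sp, C7 sp2, C8 sp3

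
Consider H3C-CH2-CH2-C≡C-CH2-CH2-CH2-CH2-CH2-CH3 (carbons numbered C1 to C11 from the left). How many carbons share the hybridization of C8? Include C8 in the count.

C8 is sp3 (only σ bonds).
C1: sp3 ✓
C2: sp3 ✓
C3: sp3 ✓
C4: sp
C5: sp
C6: sp3 ✓
C7: sp3 ✓
C8: sp3 ✓
C9: sp3 ✓
C10: sp3 ✓
C11: sp3 ✓
9 carbons are sp3.

9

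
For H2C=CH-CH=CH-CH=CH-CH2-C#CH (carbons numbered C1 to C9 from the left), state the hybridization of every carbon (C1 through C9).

C1 (3 σ bonds, plus one π bond) has steric number 3: sp2.
C2 is sp2: 3 σ bonds, plus one π bond, 3 electron-density regions.
C3 has 3 σ bonds, plus one π bond: steric number 3 → sp2.
C4: 3 σ bonds, plus one π bond; 3 regions of electron density → sp2.
C5 (3 σ bonds, plus one π bond) has steric number 3: sp2.
C6 is sp2: 3 σ bonds, plus one π bond, 3 electron-density regions.
C7: 4 σ bonds; 4 regions of electron density → sp3.
C8: 2 σ bonds, plus two π bonds; 2 regions of electron density → sp.
C9 has 2 σ bonds, plus two π bonds: steric number 2 → sp.

C1 sp2, C2 sp2, C3 sp2, C4 sp2, C5 sp2, C6 sp2, C7 sp3, C8 sp, C9 sp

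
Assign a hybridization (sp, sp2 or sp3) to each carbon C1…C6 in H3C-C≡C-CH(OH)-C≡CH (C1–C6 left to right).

C1 sp3, C2 sp, C3 sp, C4 sp3, C5 sp, C6 sp

C1 carries 4 σ bonds, giving a steric number of 4, so it is sp3.
C2: 2 σ bonds, plus two π bonds; 2 regions of electron density → sp.
C3 carries 2 σ bonds, plus two π bonds, giving a steric number of 2, so it is sp.
C4: 4 σ bonds; 4 regions of electron density → sp3.
C5 (2 σ bonds, plus two π bonds) has steric number 2: sp.
C6 (2 σ bonds, plus two π bonds) has steric number 2: sp.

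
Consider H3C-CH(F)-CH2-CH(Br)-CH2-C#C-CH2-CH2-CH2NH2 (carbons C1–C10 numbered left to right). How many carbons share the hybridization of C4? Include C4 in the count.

8

C4 is sp3 (only σ bonds).
C1: sp3 ✓
C2: sp3 ✓
C3: sp3 ✓
C4: sp3 ✓
C5: sp3 ✓
C6: sp
C7: sp
C8: sp3 ✓
C9: sp3 ✓
C10: sp3 ✓
8 carbons are sp3.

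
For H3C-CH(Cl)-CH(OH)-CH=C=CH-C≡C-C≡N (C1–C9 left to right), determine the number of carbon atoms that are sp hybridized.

4

C1: sp3
C2: sp3
C3: sp3
C4: sp2
C5: sp ✓
C6: sp2
C7: sp ✓
C8: sp ✓
C9: sp ✓
C5, C7, C8, C9 → 4 sp carbons.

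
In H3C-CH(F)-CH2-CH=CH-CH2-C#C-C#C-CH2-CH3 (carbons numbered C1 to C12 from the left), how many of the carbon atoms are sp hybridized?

C1: sp3
C2: sp3
C3: sp3
C4: sp2
C5: sp2
C6: sp3
C7: sp ✓
C8: sp ✓
C9: sp ✓
C10: sp ✓
C11: sp3
C12: sp3
C7, C8, C9, C10 → 4 sp carbons.

4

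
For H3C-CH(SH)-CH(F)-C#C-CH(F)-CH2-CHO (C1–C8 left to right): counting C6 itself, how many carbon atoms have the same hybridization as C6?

C6 is sp3 (only σ bonds).
C1: sp3 ✓
C2: sp3 ✓
C3: sp3 ✓
C4: sp
C5: sp
C6: sp3 ✓
C7: sp3 ✓
C8: sp2
5 carbons are sp3.

5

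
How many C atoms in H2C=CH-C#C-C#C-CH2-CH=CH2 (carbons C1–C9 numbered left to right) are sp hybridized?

C1: sp2
C2: sp2
C3: sp ✓
C4: sp ✓
C5: sp ✓
C6: sp ✓
C7: sp3
C8: sp2
C9: sp2
C3, C4, C5, C6 → 4 sp carbons.

4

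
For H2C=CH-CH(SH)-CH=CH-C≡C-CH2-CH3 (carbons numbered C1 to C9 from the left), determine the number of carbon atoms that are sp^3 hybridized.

3

C1: sp2
C2: sp2
C3: sp3 ✓
C4: sp2
C5: sp2
C6: sp
C7: sp
C8: sp3 ✓
C9: sp3 ✓
C3, C8, C9 → 3 sp3 carbons.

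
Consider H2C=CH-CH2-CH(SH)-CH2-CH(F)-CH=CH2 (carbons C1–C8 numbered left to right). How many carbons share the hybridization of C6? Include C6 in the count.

4

C6 is sp3 (only σ bonds).
C1: sp2
C2: sp2
C3: sp3 ✓
C4: sp3 ✓
C5: sp3 ✓
C6: sp3 ✓
C7: sp2
C8: sp2
4 carbons are sp3.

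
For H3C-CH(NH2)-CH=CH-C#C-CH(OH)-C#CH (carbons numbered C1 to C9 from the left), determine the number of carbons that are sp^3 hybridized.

3

C1: sp3 ✓
C2: sp3 ✓
C3: sp2
C4: sp2
C5: sp
C6: sp
C7: sp3 ✓
C8: sp
C9: sp
C1, C2, C7 → 3 sp3 carbons.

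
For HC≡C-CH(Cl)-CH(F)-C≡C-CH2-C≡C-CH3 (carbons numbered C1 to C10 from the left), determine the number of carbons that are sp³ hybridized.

C1: sp
C2: sp
C3: sp3 ✓
C4: sp3 ✓
C5: sp
C6: sp
C7: sp3 ✓
C8: sp
C9: sp
C10: sp3 ✓
C3, C4, C7, C10 → 4 sp3 carbons.

4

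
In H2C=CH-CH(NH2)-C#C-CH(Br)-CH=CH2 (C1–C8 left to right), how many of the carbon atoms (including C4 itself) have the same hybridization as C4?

C4 is sp (two π bonds).
C1: sp2
C2: sp2
C3: sp3
C4: sp ✓
C5: sp ✓
C6: sp3
C7: sp2
C8: sp2
2 carbons are sp.

2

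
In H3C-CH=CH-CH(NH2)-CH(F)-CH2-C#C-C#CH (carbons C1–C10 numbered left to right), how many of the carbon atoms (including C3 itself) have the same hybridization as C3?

C3 is sp2 (one π bond).
C1: sp3
C2: sp2 ✓
C3: sp2 ✓
C4: sp3
C5: sp3
C6: sp3
C7: sp
C8: sp
C9: sp
C10: sp
2 carbons are sp2.

2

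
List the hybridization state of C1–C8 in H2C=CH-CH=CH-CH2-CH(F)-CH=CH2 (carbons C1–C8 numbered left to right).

C1 sp2, C2 sp2, C3 sp2, C4 sp2, C5 sp3, C6 sp3, C7 sp2, C8 sp2

C1: 3 σ bonds, plus one π bond — 3 electron domains, sp2.
C2 — 3 σ bonds, plus one π bond. Steric number 3, so sp2.
C3 — 3 σ bonds, plus one π bond. Steric number 3, so sp2.
C4 is sp2: 3 σ bonds, plus one π bond, 3 electron-density regions.
C5 carries 4 σ bonds, giving a steric number of 4, so it is sp3.
C6 has 4 σ bonds: steric number 4 → sp3.
C7 (3 σ bonds, plus one π bond) has steric number 3: sp2.
C8 — 3 σ bonds, plus one π bond. Steric number 3, so sp2.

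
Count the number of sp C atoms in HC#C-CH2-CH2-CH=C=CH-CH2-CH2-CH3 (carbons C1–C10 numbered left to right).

C1: sp ✓
C2: sp ✓
C3: sp3
C4: sp3
C5: sp2
C6: sp ✓
C7: sp2
C8: sp3
C9: sp3
C10: sp3
C1, C2, C6 → 3 sp carbons.

3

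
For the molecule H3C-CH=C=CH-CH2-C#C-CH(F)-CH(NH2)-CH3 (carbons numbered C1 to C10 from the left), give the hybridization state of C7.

sp

C7 has 2 σ bonds, plus two π bonds: steric number 2 → sp.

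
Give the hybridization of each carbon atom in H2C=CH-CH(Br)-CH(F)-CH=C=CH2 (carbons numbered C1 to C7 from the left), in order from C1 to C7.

C1: 3 σ bonds, plus one π bond; 3 regions of electron density → sp2.
C2 (3 σ bonds, plus one π bond) has steric number 3: sp2.
C3 has 4 σ bonds: steric number 4 → sp3.
C4 (4 σ bonds) has steric number 4: sp3.
C5 — 3 σ bonds, plus one π bond. Steric number 3, so sp2.
C6: 2 σ bonds, plus two π bonds — 2 electron domains, sp.
C7 — 3 σ bonds, plus one π bond. Steric number 3, so sp2.

C1 sp2, C2 sp2, C3 sp3, C4 sp3, C5 sp2, C6 sp, C7 sp2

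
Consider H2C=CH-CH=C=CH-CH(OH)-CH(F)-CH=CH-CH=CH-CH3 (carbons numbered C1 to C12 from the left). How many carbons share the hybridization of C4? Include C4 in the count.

C4 is sp (two π bonds).
C1: sp2
C2: sp2
C3: sp2
C4: sp ✓
C5: sp2
C6: sp3
C7: sp3
C8: sp2
C9: sp2
C10: sp2
C11: sp2
C12: sp3
1 carbon is sp.

1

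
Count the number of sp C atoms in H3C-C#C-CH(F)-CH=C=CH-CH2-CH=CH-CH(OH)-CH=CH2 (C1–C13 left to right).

C1: sp3
C2: sp ✓
C3: sp ✓
C4: sp3
C5: sp2
C6: sp ✓
C7: sp2
C8: sp3
C9: sp2
C10: sp2
C11: sp3
C12: sp2
C13: sp2
C2, C3, C6 → 3 sp carbons.

3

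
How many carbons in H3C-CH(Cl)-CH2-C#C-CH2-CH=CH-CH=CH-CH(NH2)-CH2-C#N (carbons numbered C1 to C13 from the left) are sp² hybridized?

C1: sp3
C2: sp3
C3: sp3
C4: sp
C5: sp
C6: sp3
C7: sp2 ✓
C8: sp2 ✓
C9: sp2 ✓
C10: sp2 ✓
C11: sp3
C12: sp3
C13: sp
C7, C8, C9, C10 → 4 sp2 carbons.

4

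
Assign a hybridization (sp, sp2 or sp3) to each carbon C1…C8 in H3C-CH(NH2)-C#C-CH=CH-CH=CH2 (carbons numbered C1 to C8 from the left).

C1: 4 σ bonds — 4 electron domains, sp3.
C2: 4 σ bonds; 4 regions of electron density → sp3.
C3: 2 σ bonds, plus two π bonds — 2 electron domains, sp.
C4 — 2 σ bonds, plus two π bonds. Steric number 2, so sp.
C5 — 3 σ bonds, plus one π bond. Steric number 3, so sp2.
C6 — 3 σ bonds, plus one π bond. Steric number 3, so sp2.
C7: 3 σ bonds, plus one π bond; 3 regions of electron density → sp2.
C8: 3 σ bonds, plus one π bond — 3 electron domains, sp2.

C1 sp3, C2 sp3, C3 sp, C4 sp, C5 sp2, C6 sp2, C7 sp2, C8 sp2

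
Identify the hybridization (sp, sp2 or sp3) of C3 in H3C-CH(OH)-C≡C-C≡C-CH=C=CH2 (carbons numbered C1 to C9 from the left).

C3 carries 2 σ bonds, plus two π bonds, giving a steric number of 2, so it is sp.

sp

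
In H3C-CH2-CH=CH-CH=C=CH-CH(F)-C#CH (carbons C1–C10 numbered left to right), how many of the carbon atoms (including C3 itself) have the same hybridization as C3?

4

C3 is sp2 (one π bond).
C1: sp3
C2: sp3
C3: sp2 ✓
C4: sp2 ✓
C5: sp2 ✓
C6: sp
C7: sp2 ✓
C8: sp3
C9: sp
C10: sp
4 carbons are sp2.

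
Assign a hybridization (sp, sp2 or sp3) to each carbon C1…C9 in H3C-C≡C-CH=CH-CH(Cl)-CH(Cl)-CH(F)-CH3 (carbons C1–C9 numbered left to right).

C1 sp3, C2 sp, C3 sp, C4 sp2, C5 sp2, C6 sp3, C7 sp3, C8 sp3, C9 sp3

C1 is sp3: 4 σ bonds, 4 electron-density regions.
C2 (2 σ bonds, plus two π bonds) has steric number 2: sp.
C3: 2 σ bonds, plus two π bonds; 2 regions of electron density → sp.
C4 (3 σ bonds, plus one π bond) has steric number 3: sp2.
C5 — 3 σ bonds, plus one π bond. Steric number 3, so sp2.
C6 (4 σ bonds) has steric number 4: sp3.
C7 has 4 σ bonds: steric number 4 → sp3.
C8 — 4 σ bonds. Steric number 4, so sp3.
C9 carries 4 σ bonds, giving a steric number of 4, so it is sp3.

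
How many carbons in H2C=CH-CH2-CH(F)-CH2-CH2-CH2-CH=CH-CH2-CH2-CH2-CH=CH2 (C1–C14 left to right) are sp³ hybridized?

8

C1: sp2
C2: sp2
C3: sp3 ✓
C4: sp3 ✓
C5: sp3 ✓
C6: sp3 ✓
C7: sp3 ✓
C8: sp2
C9: sp2
C10: sp3 ✓
C11: sp3 ✓
C12: sp3 ✓
C13: sp2
C14: sp2
C3, C4, C5, C6, C7, C10, C11, C12 → 8 sp3 carbons.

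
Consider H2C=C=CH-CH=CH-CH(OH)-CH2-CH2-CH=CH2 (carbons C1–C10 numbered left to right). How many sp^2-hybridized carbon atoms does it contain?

6

C1: sp2 ✓
C2: sp
C3: sp2 ✓
C4: sp2 ✓
C5: sp2 ✓
C6: sp3
C7: sp3
C8: sp3
C9: sp2 ✓
C10: sp2 ✓
C1, C3, C4, C5, C9, C10 → 6 sp2 carbons.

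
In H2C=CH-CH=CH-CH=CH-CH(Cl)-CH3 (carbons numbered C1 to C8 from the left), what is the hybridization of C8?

C8: 4 σ bonds — 4 electron domains, sp3.

sp3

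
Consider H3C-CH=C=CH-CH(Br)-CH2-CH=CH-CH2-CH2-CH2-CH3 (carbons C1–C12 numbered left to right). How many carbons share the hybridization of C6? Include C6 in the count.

C6 is sp3 (only σ bonds).
C1: sp3 ✓
C2: sp2
C3: sp
C4: sp2
C5: sp3 ✓
C6: sp3 ✓
C7: sp2
C8: sp2
C9: sp3 ✓
C10: sp3 ✓
C11: sp3 ✓
C12: sp3 ✓
7 carbons are sp3.

7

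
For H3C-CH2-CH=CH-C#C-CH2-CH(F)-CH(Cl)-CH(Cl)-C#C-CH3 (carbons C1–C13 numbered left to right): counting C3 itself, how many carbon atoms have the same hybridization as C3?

2

C3 is sp2 (one π bond).
C1: sp3
C2: sp3
C3: sp2 ✓
C4: sp2 ✓
C5: sp
C6: sp
C7: sp3
C8: sp3
C9: sp3
C10: sp3
C11: sp
C12: sp
C13: sp3
2 carbons are sp2.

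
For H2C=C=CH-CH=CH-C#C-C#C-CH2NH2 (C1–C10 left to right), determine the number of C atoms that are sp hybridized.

C1: sp2
C2: sp ✓
C3: sp2
C4: sp2
C5: sp2
C6: sp ✓
C7: sp ✓
C8: sp ✓
C9: sp ✓
C10: sp3
C2, C6, C7, C8, C9 → 5 sp carbons.

5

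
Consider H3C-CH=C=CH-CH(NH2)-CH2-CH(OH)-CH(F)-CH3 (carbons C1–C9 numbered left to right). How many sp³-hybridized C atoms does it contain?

6

C1: sp3 ✓
C2: sp2
C3: sp
C4: sp2
C5: sp3 ✓
C6: sp3 ✓
C7: sp3 ✓
C8: sp3 ✓
C9: sp3 ✓
C1, C5, C6, C7, C8, C9 → 6 sp3 carbons.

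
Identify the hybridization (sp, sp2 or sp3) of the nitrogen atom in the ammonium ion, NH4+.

Four σ bonds, no lone pair → sp3, tetrahedral.

sp³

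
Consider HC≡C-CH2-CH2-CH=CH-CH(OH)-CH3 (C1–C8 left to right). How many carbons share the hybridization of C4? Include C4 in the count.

4

C4 is sp3 (only σ bonds).
C1: sp
C2: sp
C3: sp3 ✓
C4: sp3 ✓
C5: sp2
C6: sp2
C7: sp3 ✓
C8: sp3 ✓
4 carbons are sp3.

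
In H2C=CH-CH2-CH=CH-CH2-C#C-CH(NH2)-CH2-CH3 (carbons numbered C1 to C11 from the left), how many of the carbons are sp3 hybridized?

5

C1: sp2
C2: sp2
C3: sp3 ✓
C4: sp2
C5: sp2
C6: sp3 ✓
C7: sp
C8: sp
C9: sp3 ✓
C10: sp3 ✓
C11: sp3 ✓
C3, C6, C9, C10, C11 → 5 sp3 carbons.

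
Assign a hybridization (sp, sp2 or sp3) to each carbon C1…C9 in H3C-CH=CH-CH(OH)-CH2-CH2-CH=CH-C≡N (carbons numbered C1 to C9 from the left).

C1 sp3, C2 sp2, C3 sp2, C4 sp3, C5 sp3, C6 sp3, C7 sp2, C8 sp2, C9 sp

C1 — 4 σ bonds. Steric number 4, so sp3.
C2 carries 3 σ bonds, plus one π bond, giving a steric number of 3, so it is sp2.
C3 has 3 σ bonds, plus one π bond: steric number 3 → sp2.
C4 has 4 σ bonds: steric number 4 → sp3.
C5 — 4 σ bonds. Steric number 4, so sp3.
C6 has 4 σ bonds: steric number 4 → sp3.
C7 has 3 σ bonds, plus one π bond: steric number 3 → sp2.
C8 carries 3 σ bonds, plus one π bond, giving a steric number of 3, so it is sp2.
C9 carries 2 σ bonds, plus two π bonds, giving a steric number of 2, so it is sp.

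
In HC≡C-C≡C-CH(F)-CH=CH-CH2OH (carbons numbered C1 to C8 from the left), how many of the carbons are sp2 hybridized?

2

C1: sp
C2: sp
C3: sp
C4: sp
C5: sp3
C6: sp2 ✓
C7: sp2 ✓
C8: sp3
C6, C7 → 2 sp2 carbons.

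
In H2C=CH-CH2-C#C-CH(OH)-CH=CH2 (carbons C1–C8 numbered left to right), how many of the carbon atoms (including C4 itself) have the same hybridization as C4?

2

C4 is sp (two π bonds).
C1: sp2
C2: sp2
C3: sp3
C4: sp ✓
C5: sp ✓
C6: sp3
C7: sp2
C8: sp2
2 carbons are sp.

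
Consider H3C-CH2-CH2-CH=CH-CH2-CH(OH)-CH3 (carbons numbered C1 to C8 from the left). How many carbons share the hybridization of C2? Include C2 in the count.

6

C2 is sp3 (only σ bonds).
C1: sp3 ✓
C2: sp3 ✓
C3: sp3 ✓
C4: sp2
C5: sp2
C6: sp3 ✓
C7: sp3 ✓
C8: sp3 ✓
6 carbons are sp3.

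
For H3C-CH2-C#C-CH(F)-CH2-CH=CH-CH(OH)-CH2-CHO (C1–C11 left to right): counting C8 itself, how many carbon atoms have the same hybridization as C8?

C8 is sp2 (one π bond).
C1: sp3
C2: sp3
C3: sp
C4: sp
C5: sp3
C6: sp3
C7: sp2 ✓
C8: sp2 ✓
C9: sp3
C10: sp3
C11: sp2 ✓
3 carbons are sp2.

3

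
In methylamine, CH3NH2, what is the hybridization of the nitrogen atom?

sp3

Three σ bonds + one lone pair = steric number 4 → sp3.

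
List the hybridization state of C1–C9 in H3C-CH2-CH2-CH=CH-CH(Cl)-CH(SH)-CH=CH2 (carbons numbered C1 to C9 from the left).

C1 carries 4 σ bonds, giving a steric number of 4, so it is sp3.
C2 (4 σ bonds) has steric number 4: sp3.
C3 carries 4 σ bonds, giving a steric number of 4, so it is sp3.
C4 — 3 σ bonds, plus one π bond. Steric number 3, so sp2.
C5 is sp2: 3 σ bonds, plus one π bond, 3 electron-density regions.
C6 carries 4 σ bonds, giving a steric number of 4, so it is sp3.
C7: 4 σ bonds — 4 electron domains, sp3.
C8 has 3 σ bonds, plus one π bond: steric number 3 → sp2.
C9 — 3 σ bonds, plus one π bond. Steric number 3, so sp2.

C1 sp3, C2 sp3, C3 sp3, C4 sp2, C5 sp2, C6 sp3, C7 sp3, C8 sp2, C9 sp2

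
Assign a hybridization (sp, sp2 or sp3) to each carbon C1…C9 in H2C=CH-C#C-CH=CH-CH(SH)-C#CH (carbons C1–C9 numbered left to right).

C1 is sp2: 3 σ bonds, plus one π bond, 3 electron-density regions.
C2 carries 3 σ bonds, plus one π bond, giving a steric number of 3, so it is sp2.
C3 carries 2 σ bonds, plus two π bonds, giving a steric number of 2, so it is sp.
C4 is sp: 2 σ bonds, plus two π bonds, 2 electron-density regions.
C5: 3 σ bonds, plus one π bond; 3 regions of electron density → sp2.
C6 (3 σ bonds, plus one π bond) has steric number 3: sp2.
C7: 4 σ bonds; 4 regions of electron density → sp3.
C8: 2 σ bonds, plus two π bonds — 2 electron domains, sp.
C9 — 2 σ bonds, plus two π bonds. Steric number 2, so sp.

C1 sp2, C2 sp2, C3 sp, C4 sp, C5 sp2, C6 sp2, C7 sp3, C8 sp, C9 sp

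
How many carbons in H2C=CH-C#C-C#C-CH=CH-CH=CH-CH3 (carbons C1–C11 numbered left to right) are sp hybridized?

4

C1: sp2
C2: sp2
C3: sp ✓
C4: sp ✓
C5: sp ✓
C6: sp ✓
C7: sp2
C8: sp2
C9: sp2
C10: sp2
C11: sp3
C3, C4, C5, C6 → 4 sp carbons.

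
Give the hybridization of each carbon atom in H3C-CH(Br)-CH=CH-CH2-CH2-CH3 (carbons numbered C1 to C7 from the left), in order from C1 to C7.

C1 has 4 σ bonds: steric number 4 → sp3.
C2 is sp3: 4 σ bonds, 4 electron-density regions.
C3 carries 3 σ bonds, plus one π bond, giving a steric number of 3, so it is sp2.
C4 — 3 σ bonds, plus one π bond. Steric number 3, so sp2.
C5: 4 σ bonds; 4 regions of electron density → sp3.
C6 carries 4 σ bonds, giving a steric number of 4, so it is sp3.
C7 carries 4 σ bonds, giving a steric number of 4, so it is sp3.

C1 sp3, C2 sp3, C3 sp2, C4 sp2, C5 sp3, C6 sp3, C7 sp3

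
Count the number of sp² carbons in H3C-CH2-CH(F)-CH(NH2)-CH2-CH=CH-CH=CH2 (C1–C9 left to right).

C1: sp3
C2: sp3
C3: sp3
C4: sp3
C5: sp3
C6: sp2 ✓
C7: sp2 ✓
C8: sp2 ✓
C9: sp2 ✓
C6, C7, C8, C9 → 4 sp2 carbons.

4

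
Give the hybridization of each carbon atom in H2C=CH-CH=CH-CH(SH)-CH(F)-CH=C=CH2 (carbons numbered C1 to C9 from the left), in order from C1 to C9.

C1 sp2, C2 sp2, C3 sp2, C4 sp2, C5 sp3, C6 sp3, C7 sp2, C8 sp, C9 sp2

C1 is sp2: 3 σ bonds, plus one π bond, 3 electron-density regions.
C2 — 3 σ bonds, plus one π bond. Steric number 3, so sp2.
C3: 3 σ bonds, plus one π bond; 3 regions of electron density → sp2.
C4 has 3 σ bonds, plus one π bond: steric number 3 → sp2.
C5 carries 4 σ bonds, giving a steric number of 4, so it is sp3.
C6 is sp3: 4 σ bonds, 4 electron-density regions.
C7: 3 σ bonds, plus one π bond; 3 regions of electron density → sp2.
C8: 2 σ bonds, plus two π bonds — 2 electron domains, sp.
C9 has 3 σ bonds, plus one π bond: steric number 3 → sp2.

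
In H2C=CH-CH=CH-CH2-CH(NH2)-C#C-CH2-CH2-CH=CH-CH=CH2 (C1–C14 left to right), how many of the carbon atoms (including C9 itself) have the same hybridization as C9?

4

C9 is sp3 (only σ bonds).
C1: sp2
C2: sp2
C3: sp2
C4: sp2
C5: sp3 ✓
C6: sp3 ✓
C7: sp
C8: sp
C9: sp3 ✓
C10: sp3 ✓
C11: sp2
C12: sp2
C13: sp2
C14: sp2
4 carbons are sp3.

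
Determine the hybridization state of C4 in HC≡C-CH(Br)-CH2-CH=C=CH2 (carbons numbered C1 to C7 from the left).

sp³

C4 carries 4 σ bonds, giving a steric number of 4, so it is sp3.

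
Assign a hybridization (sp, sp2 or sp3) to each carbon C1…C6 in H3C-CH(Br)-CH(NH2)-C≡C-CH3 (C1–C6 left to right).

C1 sp3, C2 sp3, C3 sp3, C4 sp, C5 sp, C6 sp3

C1 has 4 σ bonds: steric number 4 → sp3.
C2: 4 σ bonds — 4 electron domains, sp3.
C3 (4 σ bonds) has steric number 4: sp3.
C4 (2 σ bonds, plus two π bonds) has steric number 2: sp.
C5 (2 σ bonds, plus two π bonds) has steric number 2: sp.
C6 has 4 σ bonds: steric number 4 → sp3.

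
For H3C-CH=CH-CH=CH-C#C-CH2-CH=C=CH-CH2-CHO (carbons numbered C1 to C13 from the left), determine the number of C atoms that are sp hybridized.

C1: sp3
C2: sp2
C3: sp2
C4: sp2
C5: sp2
C6: sp ✓
C7: sp ✓
C8: sp3
C9: sp2
C10: sp ✓
C11: sp2
C12: sp3
C13: sp2
C6, C7, C10 → 3 sp carbons.

3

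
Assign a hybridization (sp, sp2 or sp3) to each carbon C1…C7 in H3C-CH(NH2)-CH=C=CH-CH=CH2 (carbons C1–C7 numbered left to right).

C1 (4 σ bonds) has steric number 4: sp3.
C2 has 4 σ bonds: steric number 4 → sp3.
C3 carries 3 σ bonds, plus one π bond, giving a steric number of 3, so it is sp2.
C4 carries 2 σ bonds, plus two π bonds, giving a steric number of 2, so it is sp.
C5 carries 3 σ bonds, plus one π bond, giving a steric number of 3, so it is sp2.
C6 carries 3 σ bonds, plus one π bond, giving a steric number of 3, so it is sp2.
C7 has 3 σ bonds, plus one π bond: steric number 3 → sp2.

C1 sp3, C2 sp3, C3 sp2, C4 sp, C5 sp2, C6 sp2, C7 sp2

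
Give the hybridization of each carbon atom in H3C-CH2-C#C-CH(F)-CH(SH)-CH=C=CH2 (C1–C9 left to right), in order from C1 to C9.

C1 sp3, C2 sp3, C3 sp, C4 sp, C5 sp3, C6 sp3, C7 sp2, C8 sp, C9 sp2

C1 (4 σ bonds) has steric number 4: sp3.
C2 (4 σ bonds) has steric number 4: sp3.
C3: 2 σ bonds, plus two π bonds — 2 electron domains, sp.
C4 carries 2 σ bonds, plus two π bonds, giving a steric number of 2, so it is sp.
C5 is sp3: 4 σ bonds, 4 electron-density regions.
C6 (4 σ bonds) has steric number 4: sp3.
C7 (3 σ bonds, plus one π bond) has steric number 3: sp2.
C8 has 2 σ bonds, plus two π bonds: steric number 2 → sp.
C9 — 3 σ bonds, plus one π bond. Steric number 3, so sp2.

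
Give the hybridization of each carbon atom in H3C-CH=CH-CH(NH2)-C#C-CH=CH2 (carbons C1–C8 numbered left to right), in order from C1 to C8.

C1 sp3, C2 sp2, C3 sp2, C4 sp3, C5 sp, C6 sp, C7 sp2, C8 sp2

C1 is sp3: 4 σ bonds, 4 electron-density regions.
C2 has 3 σ bonds, plus one π bond: steric number 3 → sp2.
C3 carries 3 σ bonds, plus one π bond, giving a steric number of 3, so it is sp2.
C4 (4 σ bonds) has steric number 4: sp3.
C5: 2 σ bonds, plus two π bonds; 2 regions of electron density → sp.
C6 carries 2 σ bonds, plus two π bonds, giving a steric number of 2, so it is sp.
C7 (3 σ bonds, plus one π bond) has steric number 3: sp2.
C8 is sp2: 3 σ bonds, plus one π bond, 3 electron-density regions.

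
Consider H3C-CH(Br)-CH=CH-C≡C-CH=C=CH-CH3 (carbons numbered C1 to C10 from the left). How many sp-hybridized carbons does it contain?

3

C1: sp3
C2: sp3
C3: sp2
C4: sp2
C5: sp ✓
C6: sp ✓
C7: sp2
C8: sp ✓
C9: sp2
C10: sp3
C5, C6, C8 → 3 sp carbons.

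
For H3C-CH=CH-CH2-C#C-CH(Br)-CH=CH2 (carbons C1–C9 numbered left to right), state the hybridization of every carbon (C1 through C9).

C1 sp3, C2 sp2, C3 sp2, C4 sp3, C5 sp, C6 sp, C7 sp3, C8 sp2, C9 sp2

C1 has 4 σ bonds: steric number 4 → sp3.
C2 — 3 σ bonds, plus one π bond. Steric number 3, so sp2.
C3 is sp2: 3 σ bonds, plus one π bond, 3 electron-density regions.
C4 (4 σ bonds) has steric number 4: sp3.
C5 — 2 σ bonds, plus two π bonds. Steric number 2, so sp.
C6 (2 σ bonds, plus two π bonds) has steric number 2: sp.
C7: 4 σ bonds — 4 electron domains, sp3.
C8: 3 σ bonds, plus one π bond — 3 electron domains, sp2.
C9 carries 3 σ bonds, plus one π bond, giving a steric number of 3, so it is sp2.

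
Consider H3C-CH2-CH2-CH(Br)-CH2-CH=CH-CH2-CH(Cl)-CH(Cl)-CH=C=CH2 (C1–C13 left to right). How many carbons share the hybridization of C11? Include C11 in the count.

C11 is sp2 (one π bond).
C1: sp3
C2: sp3
C3: sp3
C4: sp3
C5: sp3
C6: sp2 ✓
C7: sp2 ✓
C8: sp3
C9: sp3
C10: sp3
C11: sp2 ✓
C12: sp
C13: sp2 ✓
4 carbons are sp2.

4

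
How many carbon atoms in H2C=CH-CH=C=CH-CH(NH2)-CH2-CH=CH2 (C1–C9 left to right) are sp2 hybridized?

6

C1: sp2 ✓
C2: sp2 ✓
C3: sp2 ✓
C4: sp
C5: sp2 ✓
C6: sp3
C7: sp3
C8: sp2 ✓
C9: sp2 ✓
C1, C2, C3, C5, C8, C9 → 6 sp2 carbons.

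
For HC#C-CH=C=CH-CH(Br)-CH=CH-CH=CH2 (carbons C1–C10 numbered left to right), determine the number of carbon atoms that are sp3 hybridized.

C1: sp
C2: sp
C3: sp2
C4: sp
C5: sp2
C6: sp3 ✓
C7: sp2
C8: sp2
C9: sp2
C10: sp2
C6 → 1 sp3 carbon.

1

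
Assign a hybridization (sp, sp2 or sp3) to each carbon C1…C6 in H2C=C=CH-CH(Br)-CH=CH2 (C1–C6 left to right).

C1: 3 σ bonds, plus one π bond — 3 electron domains, sp2.
C2: 2 σ bonds, plus two π bonds; 2 regions of electron density → sp.
C3: 3 σ bonds, plus one π bond — 3 electron domains, sp2.
C4: 4 σ bonds; 4 regions of electron density → sp3.
C5: 3 σ bonds, plus one π bond — 3 electron domains, sp2.
C6: 3 σ bonds, plus one π bond — 3 electron domains, sp2.

C1 sp2, C2 sp, C3 sp2, C4 sp3, C5 sp2, C6 sp2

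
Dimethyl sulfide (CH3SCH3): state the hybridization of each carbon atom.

Each carbon atom: 4 σ bonds; 4 regions of electron density → sp3.

sp^3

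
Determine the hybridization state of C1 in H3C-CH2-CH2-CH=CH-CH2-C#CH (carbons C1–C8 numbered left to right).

C1 has 4 σ bonds: steric number 4 → sp3.

sp^3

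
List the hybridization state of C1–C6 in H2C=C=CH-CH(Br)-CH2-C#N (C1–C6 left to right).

C1 (3 σ bonds, plus one π bond) has steric number 3: sp2.
C2 (2 σ bonds, plus two π bonds) has steric number 2: sp.
C3 carries 3 σ bonds, plus one π bond, giving a steric number of 3, so it is sp2.
C4 is sp3: 4 σ bonds, 4 electron-density regions.
C5 carries 4 σ bonds, giving a steric number of 4, so it is sp3.
C6 carries 2 σ bonds, plus two π bonds, giving a steric number of 2, so it is sp.

C1 sp2, C2 sp, C3 sp2, C4 sp3, C5 sp3, C6 sp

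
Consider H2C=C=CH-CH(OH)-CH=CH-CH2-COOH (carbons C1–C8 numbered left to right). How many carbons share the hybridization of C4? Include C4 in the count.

C4 is sp3 (only σ bonds).
C1: sp2
C2: sp
C3: sp2
C4: sp3 ✓
C5: sp2
C6: sp2
C7: sp3 ✓
C8: sp2
2 carbons are sp3.

2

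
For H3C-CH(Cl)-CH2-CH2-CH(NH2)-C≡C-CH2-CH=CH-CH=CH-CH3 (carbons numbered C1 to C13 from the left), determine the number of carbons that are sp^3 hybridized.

C1: sp3 ✓
C2: sp3 ✓
C3: sp3 ✓
C4: sp3 ✓
C5: sp3 ✓
C6: sp
C7: sp
C8: sp3 ✓
C9: sp2
C10: sp2
C11: sp2
C12: sp2
C13: sp3 ✓
C1, C2, C3, C4, C5, C8, C13 → 7 sp3 carbons.

7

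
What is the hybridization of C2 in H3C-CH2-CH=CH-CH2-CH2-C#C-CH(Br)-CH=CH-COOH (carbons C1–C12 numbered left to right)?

C2 — 4 σ bonds. Steric number 4, so sp3.

sp^3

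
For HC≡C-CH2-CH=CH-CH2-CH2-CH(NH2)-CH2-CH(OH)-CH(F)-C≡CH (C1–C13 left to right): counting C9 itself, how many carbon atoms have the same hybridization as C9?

7

C9 is sp3 (only σ bonds).
C1: sp
C2: sp
C3: sp3 ✓
C4: sp2
C5: sp2
C6: sp3 ✓
C7: sp3 ✓
C8: sp3 ✓
C9: sp3 ✓
C10: sp3 ✓
C11: sp3 ✓
C12: sp
C13: sp
7 carbons are sp3.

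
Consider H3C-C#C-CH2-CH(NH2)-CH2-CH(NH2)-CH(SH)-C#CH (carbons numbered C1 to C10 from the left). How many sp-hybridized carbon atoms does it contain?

C1: sp3
C2: sp ✓
C3: sp ✓
C4: sp3
C5: sp3
C6: sp3
C7: sp3
C8: sp3
C9: sp ✓
C10: sp ✓
C2, C3, C9, C10 → 4 sp carbons.

4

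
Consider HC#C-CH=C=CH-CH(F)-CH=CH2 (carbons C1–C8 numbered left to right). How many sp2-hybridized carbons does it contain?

4

C1: sp
C2: sp
C3: sp2 ✓
C4: sp
C5: sp2 ✓
C6: sp3
C7: sp2 ✓
C8: sp2 ✓
C3, C5, C7, C8 → 4 sp2 carbons.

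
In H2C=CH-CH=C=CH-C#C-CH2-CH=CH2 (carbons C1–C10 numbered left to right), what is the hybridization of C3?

C3: 3 σ bonds, plus one π bond — 3 electron domains, sp2.

sp2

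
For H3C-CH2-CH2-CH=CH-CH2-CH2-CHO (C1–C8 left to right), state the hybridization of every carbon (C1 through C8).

C1 carries 4 σ bonds, giving a steric number of 4, so it is sp3.
C2 (4 σ bonds) has steric number 4: sp3.
C3: 4 σ bonds; 4 regions of electron density → sp3.
C4 — 3 σ bonds, plus one π bond. Steric number 3, so sp2.
C5: 3 σ bonds, plus one π bond — 3 electron domains, sp2.
C6 — 4 σ bonds. Steric number 4, so sp3.
C7 is sp3: 4 σ bonds, 4 electron-density regions.
C8 — 3 σ bonds, plus one π bond. Steric number 3, so sp2.

C1 sp3, C2 sp3, C3 sp3, C4 sp2, C5 sp2, C6 sp3, C7 sp3, C8 sp2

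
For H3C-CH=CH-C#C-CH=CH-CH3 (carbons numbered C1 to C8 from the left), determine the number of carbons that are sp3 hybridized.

2

C1: sp3 ✓
C2: sp2
C3: sp2
C4: sp
C5: sp
C6: sp2
C7: sp2
C8: sp3 ✓
C1, C8 → 2 sp3 carbons.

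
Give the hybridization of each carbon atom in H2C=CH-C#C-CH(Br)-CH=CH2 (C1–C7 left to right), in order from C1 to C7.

C1 has 3 σ bonds, plus one π bond: steric number 3 → sp2.
C2 has 3 σ bonds, plus one π bond: steric number 3 → sp2.
C3 is sp: 2 σ bonds, plus two π bonds, 2 electron-density regions.
C4 — 2 σ bonds, plus two π bonds. Steric number 2, so sp.
C5: 4 σ bonds; 4 regions of electron density → sp3.
C6: 3 σ bonds, plus one π bond — 3 electron domains, sp2.
C7 has 3 σ bonds, plus one π bond: steric number 3 → sp2.

C1 sp2, C2 sp2, C3 sp, C4 sp, C5 sp3, C6 sp2, C7 sp2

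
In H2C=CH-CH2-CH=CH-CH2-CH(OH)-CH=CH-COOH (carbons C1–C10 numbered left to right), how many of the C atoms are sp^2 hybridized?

7

C1: sp2 ✓
C2: sp2 ✓
C3: sp3
C4: sp2 ✓
C5: sp2 ✓
C6: sp3
C7: sp3
C8: sp2 ✓
C9: sp2 ✓
C10: sp2 ✓
C1, C2, C4, C5, C8, C9, C10 → 7 sp2 carbons.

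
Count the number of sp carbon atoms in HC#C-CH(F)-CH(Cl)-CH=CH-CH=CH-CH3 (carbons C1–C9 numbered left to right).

C1: sp ✓
C2: sp ✓
C3: sp3
C4: sp3
C5: sp2
C6: sp2
C7: sp2
C8: sp2
C9: sp3
C1, C2 → 2 sp carbons.

2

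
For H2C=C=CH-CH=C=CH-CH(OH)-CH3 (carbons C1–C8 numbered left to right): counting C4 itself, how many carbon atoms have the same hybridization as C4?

C4 is sp2 (one π bond).
C1: sp2 ✓
C2: sp
C3: sp2 ✓
C4: sp2 ✓
C5: sp
C6: sp2 ✓
C7: sp3
C8: sp3
4 carbons are sp2.

4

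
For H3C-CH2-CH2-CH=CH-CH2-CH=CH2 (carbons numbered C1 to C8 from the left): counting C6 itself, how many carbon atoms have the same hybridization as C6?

4

C6 is sp3 (only σ bonds).
C1: sp3 ✓
C2: sp3 ✓
C3: sp3 ✓
C4: sp2
C5: sp2
C6: sp3 ✓
C7: sp2
C8: sp2
4 carbons are sp3.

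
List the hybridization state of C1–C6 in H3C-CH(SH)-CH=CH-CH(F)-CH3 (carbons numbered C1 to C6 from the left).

C1 carries 4 σ bonds, giving a steric number of 4, so it is sp3.
C2 has 4 σ bonds: steric number 4 → sp3.
C3: 3 σ bonds, plus one π bond — 3 electron domains, sp2.
C4 (3 σ bonds, plus one π bond) has steric number 3: sp2.
C5 — 4 σ bonds. Steric number 4, so sp3.
C6: 4 σ bonds; 4 regions of electron density → sp3.

C1 sp3, C2 sp3, C3 sp2, C4 sp2, C5 sp3, C6 sp3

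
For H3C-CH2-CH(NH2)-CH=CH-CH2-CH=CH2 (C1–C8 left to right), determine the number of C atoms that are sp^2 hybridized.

C1: sp3
C2: sp3
C3: sp3
C4: sp2 ✓
C5: sp2 ✓
C6: sp3
C7: sp2 ✓
C8: sp2 ✓
C4, C5, C7, C8 → 4 sp2 carbons.

4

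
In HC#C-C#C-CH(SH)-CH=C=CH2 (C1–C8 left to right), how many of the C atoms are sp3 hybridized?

C1: sp
C2: sp
C3: sp
C4: sp
C5: sp3 ✓
C6: sp2
C7: sp
C8: sp2
C5 → 1 sp3 carbon.

1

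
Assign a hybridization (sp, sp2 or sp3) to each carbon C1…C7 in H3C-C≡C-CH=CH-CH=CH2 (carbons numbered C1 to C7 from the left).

C1 carries 4 σ bonds, giving a steric number of 4, so it is sp3.
C2 (2 σ bonds, plus two π bonds) has steric number 2: sp.
C3 is sp: 2 σ bonds, plus two π bonds, 2 electron-density regions.
C4 has 3 σ bonds, plus one π bond: steric number 3 → sp2.
C5: 3 σ bonds, plus one π bond — 3 electron domains, sp2.
C6: 3 σ bonds, plus one π bond; 3 regions of electron density → sp2.
C7 — 3 σ bonds, plus one π bond. Steric number 3, so sp2.

C1 sp3, C2 sp, C3 sp, C4 sp2, C5 sp2, C6 sp2, C7 sp2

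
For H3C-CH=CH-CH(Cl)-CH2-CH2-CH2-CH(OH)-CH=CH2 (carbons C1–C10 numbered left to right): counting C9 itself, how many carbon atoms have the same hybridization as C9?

4

C9 is sp2 (one π bond).
C1: sp3
C2: sp2 ✓
C3: sp2 ✓
C4: sp3
C5: sp3
C6: sp3
C7: sp3
C8: sp3
C9: sp2 ✓
C10: sp2 ✓
4 carbons are sp2.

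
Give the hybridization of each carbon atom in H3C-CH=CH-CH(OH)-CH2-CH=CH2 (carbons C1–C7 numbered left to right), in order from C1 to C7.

C1: 4 σ bonds — 4 electron domains, sp3.
C2 is sp2: 3 σ bonds, plus one π bond, 3 electron-density regions.
C3 carries 3 σ bonds, plus one π bond, giving a steric number of 3, so it is sp2.
C4 has 4 σ bonds: steric number 4 → sp3.
C5 — 4 σ bonds. Steric number 4, so sp3.
C6 — 3 σ bonds, plus one π bond. Steric number 3, so sp2.
C7 — 3 σ bonds, plus one π bond. Steric number 3, so sp2.

C1 sp3, C2 sp2, C3 sp2, C4 sp3, C5 sp3, C6 sp2, C7 sp2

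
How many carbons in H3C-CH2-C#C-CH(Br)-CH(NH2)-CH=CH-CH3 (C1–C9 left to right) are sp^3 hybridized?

5

C1: sp3 ✓
C2: sp3 ✓
C3: sp
C4: sp
C5: sp3 ✓
C6: sp3 ✓
C7: sp2
C8: sp2
C9: sp3 ✓
C1, C2, C5, C6, C9 → 5 sp3 carbons.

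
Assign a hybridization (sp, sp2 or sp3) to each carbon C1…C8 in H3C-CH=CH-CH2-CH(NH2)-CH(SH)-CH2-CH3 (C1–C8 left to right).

C1 is sp3: 4 σ bonds, 4 electron-density regions.
C2 — 3 σ bonds, plus one π bond. Steric number 3, so sp2.
C3 — 3 σ bonds, plus one π bond. Steric number 3, so sp2.
C4 — 4 σ bonds. Steric number 4, so sp3.
C5 has 4 σ bonds: steric number 4 → sp3.
C6 has 4 σ bonds: steric number 4 → sp3.
C7 — 4 σ bonds. Steric number 4, so sp3.
C8: 4 σ bonds; 4 regions of electron density → sp3.

C1 sp3, C2 sp2, C3 sp2, C4 sp3, C5 sp3, C6 sp3, C7 sp3, C8 sp3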